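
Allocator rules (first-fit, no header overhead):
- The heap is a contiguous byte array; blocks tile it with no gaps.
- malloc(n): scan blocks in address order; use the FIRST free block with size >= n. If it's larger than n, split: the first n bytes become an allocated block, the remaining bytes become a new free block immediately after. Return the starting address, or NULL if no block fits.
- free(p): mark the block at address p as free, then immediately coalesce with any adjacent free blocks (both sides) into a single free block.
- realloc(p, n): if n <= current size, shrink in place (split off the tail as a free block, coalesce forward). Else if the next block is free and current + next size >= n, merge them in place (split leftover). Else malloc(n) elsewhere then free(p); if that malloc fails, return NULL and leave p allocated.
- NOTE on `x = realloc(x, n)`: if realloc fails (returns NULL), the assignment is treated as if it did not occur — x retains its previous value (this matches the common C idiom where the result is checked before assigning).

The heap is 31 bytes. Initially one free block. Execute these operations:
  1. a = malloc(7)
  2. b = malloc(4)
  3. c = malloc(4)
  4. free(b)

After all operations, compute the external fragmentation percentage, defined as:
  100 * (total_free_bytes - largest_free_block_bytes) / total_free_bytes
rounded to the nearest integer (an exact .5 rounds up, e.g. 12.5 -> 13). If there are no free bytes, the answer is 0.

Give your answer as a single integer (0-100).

Answer: 20

Derivation:
Op 1: a = malloc(7) -> a = 0; heap: [0-6 ALLOC][7-30 FREE]
Op 2: b = malloc(4) -> b = 7; heap: [0-6 ALLOC][7-10 ALLOC][11-30 FREE]
Op 3: c = malloc(4) -> c = 11; heap: [0-6 ALLOC][7-10 ALLOC][11-14 ALLOC][15-30 FREE]
Op 4: free(b) -> (freed b); heap: [0-6 ALLOC][7-10 FREE][11-14 ALLOC][15-30 FREE]
Free blocks: [4 16] total_free=20 largest=16 -> 100*(20-16)/20 = 400/20 = 20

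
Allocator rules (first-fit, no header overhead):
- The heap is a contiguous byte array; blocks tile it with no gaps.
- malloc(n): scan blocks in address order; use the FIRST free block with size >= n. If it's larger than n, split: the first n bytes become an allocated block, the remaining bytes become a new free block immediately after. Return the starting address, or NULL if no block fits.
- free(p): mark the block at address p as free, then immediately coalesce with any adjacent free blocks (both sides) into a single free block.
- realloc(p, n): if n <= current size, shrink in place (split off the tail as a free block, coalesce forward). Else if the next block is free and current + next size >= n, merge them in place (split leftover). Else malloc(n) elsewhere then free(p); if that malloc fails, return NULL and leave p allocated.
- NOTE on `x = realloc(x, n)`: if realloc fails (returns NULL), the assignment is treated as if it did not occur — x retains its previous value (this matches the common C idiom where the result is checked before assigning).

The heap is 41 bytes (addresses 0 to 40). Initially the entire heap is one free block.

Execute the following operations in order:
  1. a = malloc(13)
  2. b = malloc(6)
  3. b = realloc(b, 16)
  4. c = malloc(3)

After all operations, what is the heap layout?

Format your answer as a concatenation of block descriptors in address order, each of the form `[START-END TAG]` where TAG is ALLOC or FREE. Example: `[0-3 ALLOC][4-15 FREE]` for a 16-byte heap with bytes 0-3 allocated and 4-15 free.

Answer: [0-12 ALLOC][13-28 ALLOC][29-31 ALLOC][32-40 FREE]

Derivation:
Op 1: a = malloc(13) -> a = 0; heap: [0-12 ALLOC][13-40 FREE]
Op 2: b = malloc(6) -> b = 13; heap: [0-12 ALLOC][13-18 ALLOC][19-40 FREE]
Op 3: b = realloc(b, 16) -> b = 13; heap: [0-12 ALLOC][13-28 ALLOC][29-40 FREE]
Op 4: c = malloc(3) -> c = 29; heap: [0-12 ALLOC][13-28 ALLOC][29-31 ALLOC][32-40 FREE]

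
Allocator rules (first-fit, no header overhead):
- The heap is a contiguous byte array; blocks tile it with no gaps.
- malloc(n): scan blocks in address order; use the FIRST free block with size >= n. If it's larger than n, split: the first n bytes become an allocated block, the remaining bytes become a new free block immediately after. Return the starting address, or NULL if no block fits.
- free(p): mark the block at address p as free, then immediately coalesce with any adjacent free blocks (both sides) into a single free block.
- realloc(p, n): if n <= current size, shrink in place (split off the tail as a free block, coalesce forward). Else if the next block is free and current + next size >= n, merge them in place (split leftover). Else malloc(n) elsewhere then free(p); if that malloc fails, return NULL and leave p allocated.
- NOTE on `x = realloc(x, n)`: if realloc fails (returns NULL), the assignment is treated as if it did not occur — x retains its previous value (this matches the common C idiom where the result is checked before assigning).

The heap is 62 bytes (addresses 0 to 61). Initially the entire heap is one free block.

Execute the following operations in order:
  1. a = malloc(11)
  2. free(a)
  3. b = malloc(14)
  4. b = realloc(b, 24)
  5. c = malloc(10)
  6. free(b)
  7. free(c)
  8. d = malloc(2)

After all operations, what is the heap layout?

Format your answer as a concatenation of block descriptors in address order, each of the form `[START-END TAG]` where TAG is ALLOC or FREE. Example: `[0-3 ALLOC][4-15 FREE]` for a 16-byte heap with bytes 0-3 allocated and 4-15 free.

Op 1: a = malloc(11) -> a = 0; heap: [0-10 ALLOC][11-61 FREE]
Op 2: free(a) -> (freed a); heap: [0-61 FREE]
Op 3: b = malloc(14) -> b = 0; heap: [0-13 ALLOC][14-61 FREE]
Op 4: b = realloc(b, 24) -> b = 0; heap: [0-23 ALLOC][24-61 FREE]
Op 5: c = malloc(10) -> c = 24; heap: [0-23 ALLOC][24-33 ALLOC][34-61 FREE]
Op 6: free(b) -> (freed b); heap: [0-23 FREE][24-33 ALLOC][34-61 FREE]
Op 7: free(c) -> (freed c); heap: [0-61 FREE]
Op 8: d = malloc(2) -> d = 0; heap: [0-1 ALLOC][2-61 FREE]

Answer: [0-1 ALLOC][2-61 FREE]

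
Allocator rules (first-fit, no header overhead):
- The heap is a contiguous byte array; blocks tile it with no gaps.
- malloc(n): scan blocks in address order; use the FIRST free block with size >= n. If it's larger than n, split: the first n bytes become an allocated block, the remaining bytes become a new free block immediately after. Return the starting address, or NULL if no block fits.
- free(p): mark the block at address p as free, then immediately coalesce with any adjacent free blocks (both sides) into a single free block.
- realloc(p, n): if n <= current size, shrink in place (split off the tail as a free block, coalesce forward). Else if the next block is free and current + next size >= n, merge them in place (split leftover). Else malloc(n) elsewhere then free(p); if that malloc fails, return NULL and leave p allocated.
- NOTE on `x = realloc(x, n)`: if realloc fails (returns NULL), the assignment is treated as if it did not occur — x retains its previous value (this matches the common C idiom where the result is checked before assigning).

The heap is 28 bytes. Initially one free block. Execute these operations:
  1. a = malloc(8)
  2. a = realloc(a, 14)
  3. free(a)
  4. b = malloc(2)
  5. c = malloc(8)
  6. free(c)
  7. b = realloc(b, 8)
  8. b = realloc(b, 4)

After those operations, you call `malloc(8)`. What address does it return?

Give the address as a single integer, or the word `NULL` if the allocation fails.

Answer: 4

Derivation:
Op 1: a = malloc(8) -> a = 0; heap: [0-7 ALLOC][8-27 FREE]
Op 2: a = realloc(a, 14) -> a = 0; heap: [0-13 ALLOC][14-27 FREE]
Op 3: free(a) -> (freed a); heap: [0-27 FREE]
Op 4: b = malloc(2) -> b = 0; heap: [0-1 ALLOC][2-27 FREE]
Op 5: c = malloc(8) -> c = 2; heap: [0-1 ALLOC][2-9 ALLOC][10-27 FREE]
Op 6: free(c) -> (freed c); heap: [0-1 ALLOC][2-27 FREE]
Op 7: b = realloc(b, 8) -> b = 0; heap: [0-7 ALLOC][8-27 FREE]
Op 8: b = realloc(b, 4) -> b = 0; heap: [0-3 ALLOC][4-27 FREE]
malloc(8): first-fit scan over [0-3 ALLOC][4-27 FREE] -> 4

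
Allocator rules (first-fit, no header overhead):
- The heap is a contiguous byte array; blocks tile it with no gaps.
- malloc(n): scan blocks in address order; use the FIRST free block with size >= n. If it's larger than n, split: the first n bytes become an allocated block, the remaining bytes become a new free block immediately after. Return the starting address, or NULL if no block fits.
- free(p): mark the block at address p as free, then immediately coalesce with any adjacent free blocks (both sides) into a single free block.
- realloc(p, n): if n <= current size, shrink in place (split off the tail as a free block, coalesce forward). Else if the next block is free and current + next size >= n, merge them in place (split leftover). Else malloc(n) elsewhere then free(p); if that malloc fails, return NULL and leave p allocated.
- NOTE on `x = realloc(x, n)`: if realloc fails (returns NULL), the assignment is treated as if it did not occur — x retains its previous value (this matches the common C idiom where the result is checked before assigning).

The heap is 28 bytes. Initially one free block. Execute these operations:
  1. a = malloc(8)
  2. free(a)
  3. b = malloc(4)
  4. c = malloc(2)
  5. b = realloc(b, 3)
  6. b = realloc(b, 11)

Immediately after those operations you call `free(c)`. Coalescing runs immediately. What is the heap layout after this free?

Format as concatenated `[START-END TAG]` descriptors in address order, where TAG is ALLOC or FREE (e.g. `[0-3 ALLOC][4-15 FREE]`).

Op 1: a = malloc(8) -> a = 0; heap: [0-7 ALLOC][8-27 FREE]
Op 2: free(a) -> (freed a); heap: [0-27 FREE]
Op 3: b = malloc(4) -> b = 0; heap: [0-3 ALLOC][4-27 FREE]
Op 4: c = malloc(2) -> c = 4; heap: [0-3 ALLOC][4-5 ALLOC][6-27 FREE]
Op 5: b = realloc(b, 3) -> b = 0; heap: [0-2 ALLOC][3-3 FREE][4-5 ALLOC][6-27 FREE]
Op 6: b = realloc(b, 11) -> b = 6; heap: [0-3 FREE][4-5 ALLOC][6-16 ALLOC][17-27 FREE]
free(c): c = 4 -> block [4-5 ALLOC]; mark free, coalesce with adjacent free neighbors -> [0-5 FREE][6-16 ALLOC][17-27 FREE]

Answer: [0-5 FREE][6-16 ALLOC][17-27 FREE]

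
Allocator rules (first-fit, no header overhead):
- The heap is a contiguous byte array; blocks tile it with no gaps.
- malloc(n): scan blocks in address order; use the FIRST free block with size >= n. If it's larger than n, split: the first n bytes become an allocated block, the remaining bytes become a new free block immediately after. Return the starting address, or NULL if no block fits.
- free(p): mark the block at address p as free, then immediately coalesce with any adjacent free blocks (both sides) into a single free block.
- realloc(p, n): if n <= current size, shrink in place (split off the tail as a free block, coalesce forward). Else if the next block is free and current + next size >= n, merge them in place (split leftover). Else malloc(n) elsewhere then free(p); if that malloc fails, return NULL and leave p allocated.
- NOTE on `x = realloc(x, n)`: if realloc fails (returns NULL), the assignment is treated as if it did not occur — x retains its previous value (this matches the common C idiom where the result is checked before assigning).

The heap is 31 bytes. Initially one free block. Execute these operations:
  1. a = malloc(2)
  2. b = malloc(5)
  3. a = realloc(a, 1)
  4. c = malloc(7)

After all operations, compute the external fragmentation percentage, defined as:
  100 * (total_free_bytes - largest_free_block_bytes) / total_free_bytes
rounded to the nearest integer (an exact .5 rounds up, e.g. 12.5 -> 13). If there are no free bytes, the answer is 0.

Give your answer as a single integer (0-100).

Answer: 6

Derivation:
Op 1: a = malloc(2) -> a = 0; heap: [0-1 ALLOC][2-30 FREE]
Op 2: b = malloc(5) -> b = 2; heap: [0-1 ALLOC][2-6 ALLOC][7-30 FREE]
Op 3: a = realloc(a, 1) -> a = 0; heap: [0-0 ALLOC][1-1 FREE][2-6 ALLOC][7-30 FREE]
Op 4: c = malloc(7) -> c = 7; heap: [0-0 ALLOC][1-1 FREE][2-6 ALLOC][7-13 ALLOC][14-30 FREE]
Free blocks: [1 17] total_free=18 largest=17 -> 100*(18-17)/18 = 100/18 ≈ 5.556 -> rounds to 6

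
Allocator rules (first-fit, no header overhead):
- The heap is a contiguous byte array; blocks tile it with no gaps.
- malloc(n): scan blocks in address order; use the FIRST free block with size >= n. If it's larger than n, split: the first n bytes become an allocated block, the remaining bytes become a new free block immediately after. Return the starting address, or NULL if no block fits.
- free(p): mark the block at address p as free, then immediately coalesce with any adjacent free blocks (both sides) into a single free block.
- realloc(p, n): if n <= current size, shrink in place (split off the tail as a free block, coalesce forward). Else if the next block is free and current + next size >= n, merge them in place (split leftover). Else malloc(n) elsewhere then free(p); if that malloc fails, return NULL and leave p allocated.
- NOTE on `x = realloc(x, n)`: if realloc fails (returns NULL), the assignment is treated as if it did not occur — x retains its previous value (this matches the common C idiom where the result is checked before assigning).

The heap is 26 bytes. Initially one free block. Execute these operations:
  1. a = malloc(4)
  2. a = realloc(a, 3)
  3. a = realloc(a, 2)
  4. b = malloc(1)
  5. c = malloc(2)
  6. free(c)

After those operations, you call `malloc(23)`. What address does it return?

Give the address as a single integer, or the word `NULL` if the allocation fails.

Op 1: a = malloc(4) -> a = 0; heap: [0-3 ALLOC][4-25 FREE]
Op 2: a = realloc(a, 3) -> a = 0; heap: [0-2 ALLOC][3-25 FREE]
Op 3: a = realloc(a, 2) -> a = 0; heap: [0-1 ALLOC][2-25 FREE]
Op 4: b = malloc(1) -> b = 2; heap: [0-1 ALLOC][2-2 ALLOC][3-25 FREE]
Op 5: c = malloc(2) -> c = 3; heap: [0-1 ALLOC][2-2 ALLOC][3-4 ALLOC][5-25 FREE]
Op 6: free(c) -> (freed c); heap: [0-1 ALLOC][2-2 ALLOC][3-25 FREE]
malloc(23): first-fit scan over [0-1 ALLOC][2-2 ALLOC][3-25 FREE] -> 3

Answer: 3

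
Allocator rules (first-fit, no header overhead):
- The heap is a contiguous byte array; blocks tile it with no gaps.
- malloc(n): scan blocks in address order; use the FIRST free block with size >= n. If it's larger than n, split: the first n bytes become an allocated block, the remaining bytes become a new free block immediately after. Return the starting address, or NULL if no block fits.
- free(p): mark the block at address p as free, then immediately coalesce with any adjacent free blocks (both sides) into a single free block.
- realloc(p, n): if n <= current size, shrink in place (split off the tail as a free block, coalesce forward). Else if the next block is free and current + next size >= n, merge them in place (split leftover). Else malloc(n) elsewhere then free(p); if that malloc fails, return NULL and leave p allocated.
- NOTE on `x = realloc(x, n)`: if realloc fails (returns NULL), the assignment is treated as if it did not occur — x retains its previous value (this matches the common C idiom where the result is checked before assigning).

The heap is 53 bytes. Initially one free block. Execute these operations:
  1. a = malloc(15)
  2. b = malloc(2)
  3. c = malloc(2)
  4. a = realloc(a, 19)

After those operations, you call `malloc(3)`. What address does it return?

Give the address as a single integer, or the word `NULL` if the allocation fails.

Answer: 0

Derivation:
Op 1: a = malloc(15) -> a = 0; heap: [0-14 ALLOC][15-52 FREE]
Op 2: b = malloc(2) -> b = 15; heap: [0-14 ALLOC][15-16 ALLOC][17-52 FREE]
Op 3: c = malloc(2) -> c = 17; heap: [0-14 ALLOC][15-16 ALLOC][17-18 ALLOC][19-52 FREE]
Op 4: a = realloc(a, 19) -> a = 19; heap: [0-14 FREE][15-16 ALLOC][17-18 ALLOC][19-37 ALLOC][38-52 FREE]
malloc(3): first-fit scan over [0-14 FREE][15-16 ALLOC][17-18 ALLOC][19-37 ALLOC][38-52 FREE] -> 0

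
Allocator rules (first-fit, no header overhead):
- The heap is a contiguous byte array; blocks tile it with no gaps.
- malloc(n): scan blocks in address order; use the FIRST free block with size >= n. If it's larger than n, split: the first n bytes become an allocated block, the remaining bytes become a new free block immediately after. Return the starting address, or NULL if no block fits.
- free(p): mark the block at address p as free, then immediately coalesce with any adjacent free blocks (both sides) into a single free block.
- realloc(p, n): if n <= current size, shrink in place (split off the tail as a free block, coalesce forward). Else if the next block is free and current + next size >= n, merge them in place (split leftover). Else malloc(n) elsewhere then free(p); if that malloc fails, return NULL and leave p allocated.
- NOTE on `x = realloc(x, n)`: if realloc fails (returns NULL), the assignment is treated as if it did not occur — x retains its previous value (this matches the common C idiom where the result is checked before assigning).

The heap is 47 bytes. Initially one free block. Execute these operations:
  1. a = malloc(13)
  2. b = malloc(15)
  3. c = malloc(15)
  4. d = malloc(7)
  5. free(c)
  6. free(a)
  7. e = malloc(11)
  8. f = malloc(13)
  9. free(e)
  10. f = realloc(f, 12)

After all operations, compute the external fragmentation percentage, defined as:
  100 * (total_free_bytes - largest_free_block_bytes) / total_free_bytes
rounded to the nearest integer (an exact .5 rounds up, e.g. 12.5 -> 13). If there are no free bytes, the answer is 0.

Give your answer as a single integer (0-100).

Answer: 35

Derivation:
Op 1: a = malloc(13) -> a = 0; heap: [0-12 ALLOC][13-46 FREE]
Op 2: b = malloc(15) -> b = 13; heap: [0-12 ALLOC][13-27 ALLOC][28-46 FREE]
Op 3: c = malloc(15) -> c = 28; heap: [0-12 ALLOC][13-27 ALLOC][28-42 ALLOC][43-46 FREE]
Op 4: d = malloc(7) -> d = NULL; heap: [0-12 ALLOC][13-27 ALLOC][28-42 ALLOC][43-46 FREE]
Op 5: free(c) -> (freed c); heap: [0-12 ALLOC][13-27 ALLOC][28-46 FREE]
Op 6: free(a) -> (freed a); heap: [0-12 FREE][13-27 ALLOC][28-46 FREE]
Op 7: e = malloc(11) -> e = 0; heap: [0-10 ALLOC][11-12 FREE][13-27 ALLOC][28-46 FREE]
Op 8: f = malloc(13) -> f = 28; heap: [0-10 ALLOC][11-12 FREE][13-27 ALLOC][28-40 ALLOC][41-46 FREE]
Op 9: free(e) -> (freed e); heap: [0-12 FREE][13-27 ALLOC][28-40 ALLOC][41-46 FREE]
Op 10: f = realloc(f, 12) -> f = 28; heap: [0-12 FREE][13-27 ALLOC][28-39 ALLOC][40-46 FREE]
Free blocks: [13 7] total_free=20 largest=13 -> 100*(20-13)/20 = 700/20 = 35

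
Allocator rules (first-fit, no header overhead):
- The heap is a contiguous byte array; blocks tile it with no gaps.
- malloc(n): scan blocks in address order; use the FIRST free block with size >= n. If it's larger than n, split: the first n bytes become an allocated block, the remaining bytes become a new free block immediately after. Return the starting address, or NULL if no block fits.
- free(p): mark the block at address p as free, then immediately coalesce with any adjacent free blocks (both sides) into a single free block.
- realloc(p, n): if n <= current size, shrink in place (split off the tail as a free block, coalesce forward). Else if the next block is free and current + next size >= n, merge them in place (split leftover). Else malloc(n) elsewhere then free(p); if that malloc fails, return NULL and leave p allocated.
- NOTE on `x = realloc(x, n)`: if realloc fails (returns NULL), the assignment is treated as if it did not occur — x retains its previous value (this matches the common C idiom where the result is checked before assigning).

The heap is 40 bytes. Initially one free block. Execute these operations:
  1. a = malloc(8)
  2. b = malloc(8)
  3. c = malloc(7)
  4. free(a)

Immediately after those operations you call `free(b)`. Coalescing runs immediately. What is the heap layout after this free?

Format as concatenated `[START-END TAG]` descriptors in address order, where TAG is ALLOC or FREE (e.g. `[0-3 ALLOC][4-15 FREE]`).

Op 1: a = malloc(8) -> a = 0; heap: [0-7 ALLOC][8-39 FREE]
Op 2: b = malloc(8) -> b = 8; heap: [0-7 ALLOC][8-15 ALLOC][16-39 FREE]
Op 3: c = malloc(7) -> c = 16; heap: [0-7 ALLOC][8-15 ALLOC][16-22 ALLOC][23-39 FREE]
Op 4: free(a) -> (freed a); heap: [0-7 FREE][8-15 ALLOC][16-22 ALLOC][23-39 FREE]
free(b): b = 8 -> block [8-15 ALLOC]; mark free, coalesce with adjacent free neighbors -> [0-15 FREE][16-22 ALLOC][23-39 FREE]

Answer: [0-15 FREE][16-22 ALLOC][23-39 FREE]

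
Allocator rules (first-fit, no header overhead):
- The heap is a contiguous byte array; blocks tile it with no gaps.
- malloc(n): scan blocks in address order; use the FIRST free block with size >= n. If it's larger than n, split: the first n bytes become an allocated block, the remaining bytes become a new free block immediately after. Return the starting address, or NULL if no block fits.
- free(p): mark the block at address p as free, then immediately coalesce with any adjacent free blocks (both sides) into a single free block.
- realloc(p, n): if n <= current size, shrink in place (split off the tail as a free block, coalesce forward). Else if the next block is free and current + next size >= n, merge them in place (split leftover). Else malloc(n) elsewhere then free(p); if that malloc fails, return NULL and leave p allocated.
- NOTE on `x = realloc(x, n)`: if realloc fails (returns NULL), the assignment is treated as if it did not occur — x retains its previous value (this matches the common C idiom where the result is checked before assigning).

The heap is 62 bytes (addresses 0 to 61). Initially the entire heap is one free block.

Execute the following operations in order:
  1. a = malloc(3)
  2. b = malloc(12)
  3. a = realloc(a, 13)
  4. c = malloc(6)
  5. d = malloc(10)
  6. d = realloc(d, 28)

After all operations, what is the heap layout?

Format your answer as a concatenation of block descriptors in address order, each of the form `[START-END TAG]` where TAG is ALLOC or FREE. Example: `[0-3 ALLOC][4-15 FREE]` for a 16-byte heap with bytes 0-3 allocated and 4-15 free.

Answer: [0-2 FREE][3-14 ALLOC][15-27 ALLOC][28-33 ALLOC][34-61 ALLOC]

Derivation:
Op 1: a = malloc(3) -> a = 0; heap: [0-2 ALLOC][3-61 FREE]
Op 2: b = malloc(12) -> b = 3; heap: [0-2 ALLOC][3-14 ALLOC][15-61 FREE]
Op 3: a = realloc(a, 13) -> a = 15; heap: [0-2 FREE][3-14 ALLOC][15-27 ALLOC][28-61 FREE]
Op 4: c = malloc(6) -> c = 28; heap: [0-2 FREE][3-14 ALLOC][15-27 ALLOC][28-33 ALLOC][34-61 FREE]
Op 5: d = malloc(10) -> d = 34; heap: [0-2 FREE][3-14 ALLOC][15-27 ALLOC][28-33 ALLOC][34-43 ALLOC][44-61 FREE]
Op 6: d = realloc(d, 28) -> d = 34; heap: [0-2 FREE][3-14 ALLOC][15-27 ALLOC][28-33 ALLOC][34-61 ALLOC]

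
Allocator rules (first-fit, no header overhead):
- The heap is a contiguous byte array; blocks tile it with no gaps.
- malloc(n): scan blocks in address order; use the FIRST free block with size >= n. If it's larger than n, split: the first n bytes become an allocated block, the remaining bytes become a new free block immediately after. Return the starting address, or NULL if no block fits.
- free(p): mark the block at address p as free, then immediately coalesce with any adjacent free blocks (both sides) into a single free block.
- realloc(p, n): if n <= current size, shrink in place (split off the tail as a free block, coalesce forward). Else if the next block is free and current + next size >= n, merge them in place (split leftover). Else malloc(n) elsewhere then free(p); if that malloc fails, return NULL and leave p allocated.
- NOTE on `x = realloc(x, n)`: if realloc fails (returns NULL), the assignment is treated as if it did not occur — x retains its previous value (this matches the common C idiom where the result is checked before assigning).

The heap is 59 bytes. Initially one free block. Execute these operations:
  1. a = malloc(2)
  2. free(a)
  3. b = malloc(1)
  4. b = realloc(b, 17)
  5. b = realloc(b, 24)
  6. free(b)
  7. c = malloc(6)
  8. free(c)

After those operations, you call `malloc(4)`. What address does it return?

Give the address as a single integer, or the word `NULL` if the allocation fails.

Op 1: a = malloc(2) -> a = 0; heap: [0-1 ALLOC][2-58 FREE]
Op 2: free(a) -> (freed a); heap: [0-58 FREE]
Op 3: b = malloc(1) -> b = 0; heap: [0-0 ALLOC][1-58 FREE]
Op 4: b = realloc(b, 17) -> b = 0; heap: [0-16 ALLOC][17-58 FREE]
Op 5: b = realloc(b, 24) -> b = 0; heap: [0-23 ALLOC][24-58 FREE]
Op 6: free(b) -> (freed b); heap: [0-58 FREE]
Op 7: c = malloc(6) -> c = 0; heap: [0-5 ALLOC][6-58 FREE]
Op 8: free(c) -> (freed c); heap: [0-58 FREE]
malloc(4): first-fit scan over [0-58 FREE] -> 0

Answer: 0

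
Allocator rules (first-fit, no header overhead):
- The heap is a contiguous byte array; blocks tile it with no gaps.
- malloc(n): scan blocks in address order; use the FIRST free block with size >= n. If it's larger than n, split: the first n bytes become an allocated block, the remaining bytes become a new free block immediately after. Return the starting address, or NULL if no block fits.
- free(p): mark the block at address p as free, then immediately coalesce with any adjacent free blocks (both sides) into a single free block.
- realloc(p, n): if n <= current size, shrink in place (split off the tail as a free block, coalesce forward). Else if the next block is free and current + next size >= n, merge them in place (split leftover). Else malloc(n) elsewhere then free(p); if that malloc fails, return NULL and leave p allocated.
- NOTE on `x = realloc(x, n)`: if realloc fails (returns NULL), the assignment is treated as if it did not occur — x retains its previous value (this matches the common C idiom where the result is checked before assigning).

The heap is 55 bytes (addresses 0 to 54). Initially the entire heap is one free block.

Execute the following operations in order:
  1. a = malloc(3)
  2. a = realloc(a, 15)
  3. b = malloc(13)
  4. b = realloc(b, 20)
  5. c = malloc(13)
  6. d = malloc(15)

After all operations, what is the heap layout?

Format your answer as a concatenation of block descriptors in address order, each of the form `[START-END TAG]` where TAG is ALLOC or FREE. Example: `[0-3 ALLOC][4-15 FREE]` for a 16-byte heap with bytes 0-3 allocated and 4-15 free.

Answer: [0-14 ALLOC][15-34 ALLOC][35-47 ALLOC][48-54 FREE]

Derivation:
Op 1: a = malloc(3) -> a = 0; heap: [0-2 ALLOC][3-54 FREE]
Op 2: a = realloc(a, 15) -> a = 0; heap: [0-14 ALLOC][15-54 FREE]
Op 3: b = malloc(13) -> b = 15; heap: [0-14 ALLOC][15-27 ALLOC][28-54 FREE]
Op 4: b = realloc(b, 20) -> b = 15; heap: [0-14 ALLOC][15-34 ALLOC][35-54 FREE]
Op 5: c = malloc(13) -> c = 35; heap: [0-14 ALLOC][15-34 ALLOC][35-47 ALLOC][48-54 FREE]
Op 6: d = malloc(15) -> d = NULL; heap: [0-14 ALLOC][15-34 ALLOC][35-47 ALLOC][48-54 FREE]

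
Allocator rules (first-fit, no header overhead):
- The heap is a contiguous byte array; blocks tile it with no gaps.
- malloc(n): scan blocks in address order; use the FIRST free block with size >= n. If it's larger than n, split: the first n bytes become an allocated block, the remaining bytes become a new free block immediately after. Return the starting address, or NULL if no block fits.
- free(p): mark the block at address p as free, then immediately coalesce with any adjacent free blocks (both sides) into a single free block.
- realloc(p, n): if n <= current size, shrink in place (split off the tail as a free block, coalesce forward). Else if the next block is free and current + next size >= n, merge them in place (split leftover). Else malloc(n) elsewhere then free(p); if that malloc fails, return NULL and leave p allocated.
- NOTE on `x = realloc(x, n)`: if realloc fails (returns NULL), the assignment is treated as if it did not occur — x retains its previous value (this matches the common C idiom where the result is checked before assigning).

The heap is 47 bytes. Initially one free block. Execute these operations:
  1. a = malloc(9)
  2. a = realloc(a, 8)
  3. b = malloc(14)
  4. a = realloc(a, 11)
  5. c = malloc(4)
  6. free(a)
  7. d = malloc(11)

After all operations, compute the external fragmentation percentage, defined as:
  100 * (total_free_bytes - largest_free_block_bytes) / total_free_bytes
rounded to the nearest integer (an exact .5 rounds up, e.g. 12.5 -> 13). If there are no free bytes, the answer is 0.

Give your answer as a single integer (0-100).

Answer: 22

Derivation:
Op 1: a = malloc(9) -> a = 0; heap: [0-8 ALLOC][9-46 FREE]
Op 2: a = realloc(a, 8) -> a = 0; heap: [0-7 ALLOC][8-46 FREE]
Op 3: b = malloc(14) -> b = 8; heap: [0-7 ALLOC][8-21 ALLOC][22-46 FREE]
Op 4: a = realloc(a, 11) -> a = 22; heap: [0-7 FREE][8-21 ALLOC][22-32 ALLOC][33-46 FREE]
Op 5: c = malloc(4) -> c = 0; heap: [0-3 ALLOC][4-7 FREE][8-21 ALLOC][22-32 ALLOC][33-46 FREE]
Op 6: free(a) -> (freed a); heap: [0-3 ALLOC][4-7 FREE][8-21 ALLOC][22-46 FREE]
Op 7: d = malloc(11) -> d = 22; heap: [0-3 ALLOC][4-7 FREE][8-21 ALLOC][22-32 ALLOC][33-46 FREE]
Free blocks: [4 14] total_free=18 largest=14 -> 100*(18-14)/18 = 400/18 ≈ 22.222 -> rounds to 22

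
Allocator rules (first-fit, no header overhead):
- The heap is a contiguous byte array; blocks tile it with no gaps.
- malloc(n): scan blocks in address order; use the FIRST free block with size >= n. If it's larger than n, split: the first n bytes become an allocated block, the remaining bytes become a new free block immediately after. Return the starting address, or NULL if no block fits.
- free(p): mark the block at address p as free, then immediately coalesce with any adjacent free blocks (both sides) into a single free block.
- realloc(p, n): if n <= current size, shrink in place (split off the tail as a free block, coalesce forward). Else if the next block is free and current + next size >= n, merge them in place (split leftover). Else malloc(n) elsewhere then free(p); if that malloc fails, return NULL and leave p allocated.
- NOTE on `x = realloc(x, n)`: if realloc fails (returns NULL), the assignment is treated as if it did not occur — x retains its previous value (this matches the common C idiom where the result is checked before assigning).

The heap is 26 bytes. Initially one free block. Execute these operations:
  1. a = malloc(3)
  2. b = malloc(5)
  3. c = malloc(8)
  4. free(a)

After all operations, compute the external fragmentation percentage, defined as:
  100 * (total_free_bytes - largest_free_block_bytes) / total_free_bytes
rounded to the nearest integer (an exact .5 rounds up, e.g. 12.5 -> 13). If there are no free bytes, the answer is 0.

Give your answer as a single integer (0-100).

Answer: 23

Derivation:
Op 1: a = malloc(3) -> a = 0; heap: [0-2 ALLOC][3-25 FREE]
Op 2: b = malloc(5) -> b = 3; heap: [0-2 ALLOC][3-7 ALLOC][8-25 FREE]
Op 3: c = malloc(8) -> c = 8; heap: [0-2 ALLOC][3-7 ALLOC][8-15 ALLOC][16-25 FREE]
Op 4: free(a) -> (freed a); heap: [0-2 FREE][3-7 ALLOC][8-15 ALLOC][16-25 FREE]
Free blocks: [3 10] total_free=13 largest=10 -> 100*(13-10)/13 = 300/13 ≈ 23.077 -> rounds to 23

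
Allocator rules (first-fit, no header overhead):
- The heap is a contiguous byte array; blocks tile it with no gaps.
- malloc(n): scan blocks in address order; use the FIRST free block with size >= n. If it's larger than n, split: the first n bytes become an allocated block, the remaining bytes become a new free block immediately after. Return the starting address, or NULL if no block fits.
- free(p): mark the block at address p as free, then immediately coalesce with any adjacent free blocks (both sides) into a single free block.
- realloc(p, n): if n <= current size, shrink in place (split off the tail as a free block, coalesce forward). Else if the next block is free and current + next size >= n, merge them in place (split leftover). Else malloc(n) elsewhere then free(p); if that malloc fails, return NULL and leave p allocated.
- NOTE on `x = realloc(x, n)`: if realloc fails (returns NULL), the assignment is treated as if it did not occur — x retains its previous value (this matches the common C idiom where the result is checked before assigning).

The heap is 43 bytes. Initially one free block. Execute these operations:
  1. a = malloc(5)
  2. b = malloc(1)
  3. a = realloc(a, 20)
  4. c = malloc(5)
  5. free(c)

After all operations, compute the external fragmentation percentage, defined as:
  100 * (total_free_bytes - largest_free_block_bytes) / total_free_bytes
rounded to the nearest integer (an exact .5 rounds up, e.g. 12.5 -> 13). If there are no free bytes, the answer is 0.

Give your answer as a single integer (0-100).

Answer: 23

Derivation:
Op 1: a = malloc(5) -> a = 0; heap: [0-4 ALLOC][5-42 FREE]
Op 2: b = malloc(1) -> b = 5; heap: [0-4 ALLOC][5-5 ALLOC][6-42 FREE]
Op 3: a = realloc(a, 20) -> a = 6; heap: [0-4 FREE][5-5 ALLOC][6-25 ALLOC][26-42 FREE]
Op 4: c = malloc(5) -> c = 0; heap: [0-4 ALLOC][5-5 ALLOC][6-25 ALLOC][26-42 FREE]
Op 5: free(c) -> (freed c); heap: [0-4 FREE][5-5 ALLOC][6-25 ALLOC][26-42 FREE]
Free blocks: [5 17] total_free=22 largest=17 -> 100*(22-17)/22 = 500/22 ≈ 22.727 -> rounds to 23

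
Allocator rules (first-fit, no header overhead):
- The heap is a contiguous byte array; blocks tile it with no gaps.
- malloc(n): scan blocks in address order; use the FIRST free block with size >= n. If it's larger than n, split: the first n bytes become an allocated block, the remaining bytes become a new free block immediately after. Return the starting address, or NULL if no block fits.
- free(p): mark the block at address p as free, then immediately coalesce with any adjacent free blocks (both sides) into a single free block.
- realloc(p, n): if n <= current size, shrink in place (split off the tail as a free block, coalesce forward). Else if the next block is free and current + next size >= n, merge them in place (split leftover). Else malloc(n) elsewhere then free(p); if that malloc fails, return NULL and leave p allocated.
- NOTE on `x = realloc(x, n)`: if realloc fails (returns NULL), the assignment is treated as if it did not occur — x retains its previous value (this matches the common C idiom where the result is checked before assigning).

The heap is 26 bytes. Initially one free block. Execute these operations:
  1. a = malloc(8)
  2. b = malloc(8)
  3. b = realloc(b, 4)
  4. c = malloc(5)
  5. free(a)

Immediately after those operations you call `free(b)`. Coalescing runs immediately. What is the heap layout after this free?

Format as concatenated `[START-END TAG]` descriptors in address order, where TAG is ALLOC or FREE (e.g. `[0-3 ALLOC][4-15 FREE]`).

Answer: [0-11 FREE][12-16 ALLOC][17-25 FREE]

Derivation:
Op 1: a = malloc(8) -> a = 0; heap: [0-7 ALLOC][8-25 FREE]
Op 2: b = malloc(8) -> b = 8; heap: [0-7 ALLOC][8-15 ALLOC][16-25 FREE]
Op 3: b = realloc(b, 4) -> b = 8; heap: [0-7 ALLOC][8-11 ALLOC][12-25 FREE]
Op 4: c = malloc(5) -> c = 12; heap: [0-7 ALLOC][8-11 ALLOC][12-16 ALLOC][17-25 FREE]
Op 5: free(a) -> (freed a); heap: [0-7 FREE][8-11 ALLOC][12-16 ALLOC][17-25 FREE]
free(b): b = 8 -> block [8-11 ALLOC]; mark free, coalesce with adjacent free neighbors -> [0-11 FREE][12-16 ALLOC][17-25 FREE]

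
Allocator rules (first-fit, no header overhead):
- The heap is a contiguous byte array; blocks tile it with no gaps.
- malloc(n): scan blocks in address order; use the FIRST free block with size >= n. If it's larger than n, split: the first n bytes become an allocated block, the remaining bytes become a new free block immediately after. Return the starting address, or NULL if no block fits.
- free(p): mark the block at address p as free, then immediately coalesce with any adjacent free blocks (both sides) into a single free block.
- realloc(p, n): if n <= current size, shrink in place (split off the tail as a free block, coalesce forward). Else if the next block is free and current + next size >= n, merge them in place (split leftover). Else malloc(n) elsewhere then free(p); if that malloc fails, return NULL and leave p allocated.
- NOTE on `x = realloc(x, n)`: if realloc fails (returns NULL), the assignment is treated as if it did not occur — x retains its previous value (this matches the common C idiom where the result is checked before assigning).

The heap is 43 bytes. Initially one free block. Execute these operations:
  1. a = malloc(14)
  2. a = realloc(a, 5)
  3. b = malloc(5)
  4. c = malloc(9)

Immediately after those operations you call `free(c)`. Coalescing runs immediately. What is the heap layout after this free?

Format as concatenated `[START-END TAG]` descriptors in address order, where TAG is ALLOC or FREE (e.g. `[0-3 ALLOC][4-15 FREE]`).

Op 1: a = malloc(14) -> a = 0; heap: [0-13 ALLOC][14-42 FREE]
Op 2: a = realloc(a, 5) -> a = 0; heap: [0-4 ALLOC][5-42 FREE]
Op 3: b = malloc(5) -> b = 5; heap: [0-4 ALLOC][5-9 ALLOC][10-42 FREE]
Op 4: c = malloc(9) -> c = 10; heap: [0-4 ALLOC][5-9 ALLOC][10-18 ALLOC][19-42 FREE]
free(c): c = 10 -> block [10-18 ALLOC]; mark free, coalesce with adjacent free neighbors -> [0-4 ALLOC][5-9 ALLOC][10-42 FREE]

Answer: [0-4 ALLOC][5-9 ALLOC][10-42 FREE]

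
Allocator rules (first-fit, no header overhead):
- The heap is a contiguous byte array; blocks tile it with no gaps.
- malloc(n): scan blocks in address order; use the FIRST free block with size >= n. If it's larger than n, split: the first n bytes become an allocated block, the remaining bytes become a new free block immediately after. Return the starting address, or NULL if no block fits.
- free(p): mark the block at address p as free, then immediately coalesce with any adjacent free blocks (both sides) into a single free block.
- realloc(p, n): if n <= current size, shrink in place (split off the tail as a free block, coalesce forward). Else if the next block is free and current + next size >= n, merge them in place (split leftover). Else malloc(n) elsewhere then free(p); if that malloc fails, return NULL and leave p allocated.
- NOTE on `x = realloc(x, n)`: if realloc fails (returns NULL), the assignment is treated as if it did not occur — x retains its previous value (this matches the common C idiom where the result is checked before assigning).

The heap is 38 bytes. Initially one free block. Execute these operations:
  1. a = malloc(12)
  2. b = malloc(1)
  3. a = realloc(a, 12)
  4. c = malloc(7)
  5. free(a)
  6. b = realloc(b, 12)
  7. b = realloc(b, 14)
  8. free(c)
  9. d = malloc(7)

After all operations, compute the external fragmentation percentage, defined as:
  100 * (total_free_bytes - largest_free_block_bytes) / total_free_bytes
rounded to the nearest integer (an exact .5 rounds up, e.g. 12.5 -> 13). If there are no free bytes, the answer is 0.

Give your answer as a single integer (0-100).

Op 1: a = malloc(12) -> a = 0; heap: [0-11 ALLOC][12-37 FREE]
Op 2: b = malloc(1) -> b = 12; heap: [0-11 ALLOC][12-12 ALLOC][13-37 FREE]
Op 3: a = realloc(a, 12) -> a = 0; heap: [0-11 ALLOC][12-12 ALLOC][13-37 FREE]
Op 4: c = malloc(7) -> c = 13; heap: [0-11 ALLOC][12-12 ALLOC][13-19 ALLOC][20-37 FREE]
Op 5: free(a) -> (freed a); heap: [0-11 FREE][12-12 ALLOC][13-19 ALLOC][20-37 FREE]
Op 6: b = realloc(b, 12) -> b = 0; heap: [0-11 ALLOC][12-12 FREE][13-19 ALLOC][20-37 FREE]
Op 7: b = realloc(b, 14) -> b = 20; heap: [0-12 FREE][13-19 ALLOC][20-33 ALLOC][34-37 FREE]
Op 8: free(c) -> (freed c); heap: [0-19 FREE][20-33 ALLOC][34-37 FREE]
Op 9: d = malloc(7) -> d = 0; heap: [0-6 ALLOC][7-19 FREE][20-33 ALLOC][34-37 FREE]
Free blocks: [13 4] total_free=17 largest=13 -> 100*(17-13)/17 = 400/17 ≈ 23.529 -> rounds to 24

Answer: 24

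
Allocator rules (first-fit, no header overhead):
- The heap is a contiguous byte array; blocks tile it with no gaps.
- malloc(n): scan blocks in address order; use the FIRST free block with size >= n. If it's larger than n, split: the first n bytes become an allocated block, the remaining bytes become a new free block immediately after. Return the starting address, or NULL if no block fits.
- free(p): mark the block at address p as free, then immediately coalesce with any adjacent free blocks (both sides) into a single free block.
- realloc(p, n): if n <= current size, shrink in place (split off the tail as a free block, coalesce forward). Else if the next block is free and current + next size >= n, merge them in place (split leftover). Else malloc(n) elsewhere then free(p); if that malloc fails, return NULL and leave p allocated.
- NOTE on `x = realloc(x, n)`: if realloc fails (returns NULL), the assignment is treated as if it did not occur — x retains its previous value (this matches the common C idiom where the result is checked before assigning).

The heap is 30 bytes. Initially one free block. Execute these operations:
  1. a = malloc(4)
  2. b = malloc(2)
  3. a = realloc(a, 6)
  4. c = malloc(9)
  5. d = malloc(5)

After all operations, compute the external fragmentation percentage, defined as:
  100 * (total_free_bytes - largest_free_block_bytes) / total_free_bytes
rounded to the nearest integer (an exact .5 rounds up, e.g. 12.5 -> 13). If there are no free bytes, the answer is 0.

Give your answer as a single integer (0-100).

Op 1: a = malloc(4) -> a = 0; heap: [0-3 ALLOC][4-29 FREE]
Op 2: b = malloc(2) -> b = 4; heap: [0-3 ALLOC][4-5 ALLOC][6-29 FREE]
Op 3: a = realloc(a, 6) -> a = 6; heap: [0-3 FREE][4-5 ALLOC][6-11 ALLOC][12-29 FREE]
Op 4: c = malloc(9) -> c = 12; heap: [0-3 FREE][4-5 ALLOC][6-11 ALLOC][12-20 ALLOC][21-29 FREE]
Op 5: d = malloc(5) -> d = 21; heap: [0-3 FREE][4-5 ALLOC][6-11 ALLOC][12-20 ALLOC][21-25 ALLOC][26-29 FREE]
Free blocks: [4 4] total_free=8 largest=4 -> 100*(8-4)/8 = 400/8 = 50

Answer: 50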